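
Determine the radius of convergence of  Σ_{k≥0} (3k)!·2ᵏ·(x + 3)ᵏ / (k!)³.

R = 1/54

Apply the ratio test: |a_{k+1}| / |a_k| = (3k+1)·(3k+2)·(3k+3)/(k+1)³ · 2, which tends to 54 as k → ∞.
Thus R = 1/(54) = 1/54.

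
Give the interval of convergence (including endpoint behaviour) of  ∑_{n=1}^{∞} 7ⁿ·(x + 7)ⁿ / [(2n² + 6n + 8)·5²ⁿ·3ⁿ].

[-124/7, 26/7]

Apply the ratio test: |a_{n+1}| / |a_n| = [(2n² + 6n + 8)/(2(n+1)² + 6(n+1) + 8)] · 7/(25·3), which tends to 7/75 as n → ∞.
Convergence for |x + 7| · 7/75 < 1, i.e. |x + 7| < 75/7. So R = 75/7.
Endpoint x = 26/7: the series is dominated by a constant times Σ 1/n², which converges (p = 2 > 1).
At x = -124/7: absolute convergence follows by limit comparison with Σ 1/n².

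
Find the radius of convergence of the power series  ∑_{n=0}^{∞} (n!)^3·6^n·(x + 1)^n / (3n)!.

By the ratio test, |a_{n+1}/a_n| = (n+1)³/[(3n+1)·(3n+2)·(3n+3)] · 6 → 2/9.
Convergence for |x + 1| · 2/9 < 1, i.e. |x + 1| < 9/2. So R = 9/2.

R = 9/2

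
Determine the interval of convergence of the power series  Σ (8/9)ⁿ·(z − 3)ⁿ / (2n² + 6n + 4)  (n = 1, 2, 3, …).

[15/8, 33/8]

Ratio test: |a_{n+1}/a_n| = [(2n² + 6n + 4)/(2(n+1)² + 6(n+1) + 4)] · 8/9 → 8/9 as n → ∞.
The series converges when 8/9 · |z − 3| < 1, giving R = 9/8.
When z = 33/8, the terms are on the order of 1/n², so the series converges absolutely by comparison with the p-series (p = 2 > 1).
Check z = 15/8: the terms are on the order of 1/n², so the series converges absolutely by comparison with the p-series (p = 2 > 1).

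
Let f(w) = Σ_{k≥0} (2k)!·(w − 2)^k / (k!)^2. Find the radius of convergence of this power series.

R = 1/4

The ratio of consecutive coefficients is (2k+1)·(2k+2)/(k+1)² → 4.
Convergence for |w − 2| · 4 < 1, i.e. |w − 2| < 1/4. So R = 1/4.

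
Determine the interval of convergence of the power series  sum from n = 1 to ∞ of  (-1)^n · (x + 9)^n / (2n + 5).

(-10, -8]

Ratio test: |a_{n+1}/a_n| = (2n + 5)/(2(n+1) + 5) → 1 as n → ∞.
Convergence for |x + 9| < 1, so R = 1.
Endpoint x = -8: the terms alternate in sign and decrease monotonically to 0 in absolute value (size ~ c/n), so the alternating series test gives convergence.
Check x = -10: the terms are asymptotic to a nonzero constant times 1/n, so the series diverges by limit comparison with Σ 1/n.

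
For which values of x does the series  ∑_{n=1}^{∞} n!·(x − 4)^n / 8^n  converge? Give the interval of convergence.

{4}

The ratio of consecutive coefficients is (n+1) · 1/8 → ∞.
The ratio grows without bound, so the series diverges whenever (x − 4) ≠ 0; it converges only at x = 4. R = 0.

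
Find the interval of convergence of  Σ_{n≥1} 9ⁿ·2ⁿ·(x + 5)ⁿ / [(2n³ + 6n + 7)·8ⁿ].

[-49/9, -41/9]

The ratio of consecutive coefficients is [(2n³ + 6n + 7)/(2(n+1)³ + 6(n+1) + 7)] · 9·2/8 → 9/4.
Thus R = 1/(9/4) = 4/9.
Endpoint x = -41/9: the series is dominated by a constant times Σ 1/n³, which converges (p = 3 > 1).
Endpoint x = -49/9: absolute convergence follows by limit comparison with Σ 1/n³.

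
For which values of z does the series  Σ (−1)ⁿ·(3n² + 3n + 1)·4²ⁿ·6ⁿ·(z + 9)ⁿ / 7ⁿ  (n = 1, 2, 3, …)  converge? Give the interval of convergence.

(-871/96, -857/96)

The ratio of consecutive coefficients is [(3(n+1)² + 3(n+1) + 1)/(3n² + 3n + 1)] · 16·6/7 → 96/7.
Thus R = 1/(96/7) = 7/96.
Check z = -857/96: the n-th term does not approach 0; divergence by the term test.
Check z = -871/96: the terms do not tend to 0, so the series diverges.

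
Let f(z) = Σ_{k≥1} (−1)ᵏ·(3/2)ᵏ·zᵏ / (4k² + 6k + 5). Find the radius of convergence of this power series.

R = 2/3

Ratio test: |a_{k+1}/a_k| = [(4k² + 6k + 5)/(4(k+1)² + 6(k+1) + 5)] · 3/2 → 3/2 as k → ∞.
Convergence for |z| · 3/2 < 1, i.e. |z| < 2/3. So R = 2/3.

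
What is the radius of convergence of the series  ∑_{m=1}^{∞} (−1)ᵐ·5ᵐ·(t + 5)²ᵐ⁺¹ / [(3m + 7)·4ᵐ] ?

Ratio test: |a_{m+1}/a_m| = [(3m + 7)/(3(m+1) + 7)] · 5/4 → 5/4 as m → ∞.
Writing y = (t + 5)², the series in y has radius 4/5, so |t + 5| < √(4/5) and R = 2√5/5.

R = 2√5/5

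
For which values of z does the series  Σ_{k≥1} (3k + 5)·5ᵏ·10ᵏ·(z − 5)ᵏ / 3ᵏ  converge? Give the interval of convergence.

Apply the ratio test: |a_{k+1}| / |a_k| = [(3(k+1) + 5)/(3k + 5)] · 5·10/3, which tends to 50/3 as k → ∞.
The series converges when 50/3 · |z − 5| < 1, giving R = 3/50.
At z = 253/50: the terms have absolute value of order k, which does not tend to 0, so the series diverges by the divergence test.
Endpoint z = 247/50: the terms do not tend to 0, so the series diverges.

(247/50, 253/50)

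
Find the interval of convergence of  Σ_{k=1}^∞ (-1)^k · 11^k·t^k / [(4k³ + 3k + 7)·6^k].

Apply the ratio test: |a_{k+1}| / |a_k| = [(4k³ + 3k + 7)/(4(k+1)³ + 3(k+1) + 7)] · 11/6, which tends to 11/6 as k → ∞.
The series converges when 11/6 · |t| < 1, giving R = 6/11.
At t = 6/11: absolute convergence follows by limit comparison with Σ 1/k³.
Endpoint t = -6/11: absolute convergence follows by limit comparison with Σ 1/k³.

[-6/11, 6/11]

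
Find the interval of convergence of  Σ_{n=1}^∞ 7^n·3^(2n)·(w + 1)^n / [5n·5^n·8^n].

Apply the ratio test: |a_{n+1}| / |a_n| = [5n/5(n+1)] · 7·9/(5·8), which tends to 63/40 as n → ∞.
Thus R = 1/(63/40) = 40/63.
Check w = -23/63: the terms behave like c/n; limit comparison with the harmonic series gives divergence.
Endpoint w = -103/63: an alternating series whose terms decrease to 0 in absolute value, so it converges by the Leibniz criterion.

[-103/63, -23/63)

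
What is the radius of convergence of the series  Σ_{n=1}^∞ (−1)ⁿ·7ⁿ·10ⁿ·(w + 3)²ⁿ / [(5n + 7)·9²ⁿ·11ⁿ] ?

Ratio test: |a_{n+1}/a_n| = [(5n + 7)/(5(n+1) + 7)] · 7·10/(81·11) → 70/891 as n → ∞.
Since the exponent of (w + 3) increases by 2 each term, convergence requires |w + 3|² < 891/70, hence R = 9√770/70.

R = 9√770/70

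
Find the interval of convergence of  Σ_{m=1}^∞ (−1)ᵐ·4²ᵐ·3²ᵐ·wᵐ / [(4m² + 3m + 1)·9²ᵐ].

Ratio test: |a_{m+1}/a_m| = [(4m² + 3m + 1)/(4(m+1)² + 3(m+1) + 1)] · 16·9/81 → 16/9 as m → ∞.
Hence the series converges for |w| < 1/(16/9) = 9/16, so the radius of convergence is 9/16.
Endpoint w = 9/16: absolute convergence follows by limit comparison with Σ 1/m².
At w = -9/16: absolute convergence follows by limit comparison with Σ 1/m².

[-9/16, 9/16]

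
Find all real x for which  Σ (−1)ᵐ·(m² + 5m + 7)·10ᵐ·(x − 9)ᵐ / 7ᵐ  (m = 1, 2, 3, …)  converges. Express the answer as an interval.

(83/10, 97/10)

Ratio test: |a_{m+1}/a_m| = [((m+1)² + 5(m+1) + 7)/(m² + 5m + 7)] · 10/7 → 10/7 as m → ∞.
Hence the series converges for |x − 9| < 1/(10/7) = 7/10, so the radius of convergence is 7/10.
When x = 97/10, the m-th term does not approach 0; divergence by the term test.
Endpoint x = 83/10: the m-th term does not approach 0; divergence by the term test.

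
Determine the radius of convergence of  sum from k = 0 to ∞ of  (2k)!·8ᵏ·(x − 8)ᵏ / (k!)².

R = 1/32

Apply the ratio test: |a_{k+1}| / |a_k| = (2k+1)·(2k+2)/(k+1)² · 8, which tends to 32 as k → ∞.
Hence the series converges for |x − 8| < 1/(32) = 1/32, so the radius of convergence is 1/32.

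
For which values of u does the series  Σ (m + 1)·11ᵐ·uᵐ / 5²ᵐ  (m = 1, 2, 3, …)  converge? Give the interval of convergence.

Apply the ratio test: |a_{m+1}| / |a_m| = [((m+1) + 1)/(m + 1)] · 11/25, which tends to 11/25 as m → ∞.
Convergence for |u| · 11/25 < 1, i.e. |u| < 25/11. So R = 25/11.
Endpoint u = 25/11: the m-th term does not approach 0; divergence by the term test.
At u = -25/11: the terms have absolute value of order m, which does not tend to 0, so the series diverges by the divergence test.

(-25/11, 25/11)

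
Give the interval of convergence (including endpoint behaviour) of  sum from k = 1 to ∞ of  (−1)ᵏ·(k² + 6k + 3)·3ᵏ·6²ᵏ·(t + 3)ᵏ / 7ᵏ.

By the ratio test, |a_{k+1}/a_k| = [((k+1)² + 6(k+1) + 3)/(k² + 6k + 3)] · 3·36/7 → 108/7.
The series converges when 108/7 · |t + 3| < 1, giving R = 7/108.
Endpoint t = -317/108: the k-th term does not approach 0; divergence by the term test.
When t = -331/108, the terms have absolute value of order k², which does not tend to 0, so the series diverges by the divergence test.

(-331/108, -317/108)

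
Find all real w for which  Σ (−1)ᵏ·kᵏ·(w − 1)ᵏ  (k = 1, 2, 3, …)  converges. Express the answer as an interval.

{1}

Applying the root test, |a_k|^(1/k) = k → ∞.
Since the k-th root of |a_k| is unbounded, the series converges only at w = 1; R = 0.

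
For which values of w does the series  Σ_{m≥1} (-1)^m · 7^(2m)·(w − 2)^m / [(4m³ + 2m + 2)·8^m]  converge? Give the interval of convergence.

[90/49, 106/49]

By the ratio test, |a_{m+1}/a_m| = [(4m³ + 2m + 2)/(4(m+1)³ + 2(m+1) + 2)] · 49/8 → 49/8.
Thus R = 1/(49/8) = 8/49.
At w = 106/49: the series is dominated by a constant times Σ 1/m³, which converges (p = 3 > 1).
Check w = 90/49: absolute convergence follows by limit comparison with Σ 1/m³.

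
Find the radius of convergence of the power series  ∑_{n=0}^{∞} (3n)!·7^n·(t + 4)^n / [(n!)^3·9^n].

R = 1/21

Apply the ratio test: |a_{n+1}| / |a_n| = (3n+1)·(3n+2)·(3n+3)/(n+1)³ · 7/9, which tends to 21 as n → ∞.
Convergence for |t + 4| · 21 < 1, i.e. |t + 4| < 1/21. So R = 1/21.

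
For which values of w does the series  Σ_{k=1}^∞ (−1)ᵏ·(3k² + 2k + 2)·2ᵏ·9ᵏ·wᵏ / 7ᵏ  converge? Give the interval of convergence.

(-7/18, 7/18)

By the ratio test, |a_{k+1}/a_k| = [(3(k+1)² + 2(k+1) + 2)/(3k² + 2k + 2)] · 2·9/7 → 18/7.
Thus R = 1/(18/7) = 7/18.
Check w = 7/18: the terms do not tend to 0, so the series diverges.
Check w = -7/18: the terms have absolute value of order k², which does not tend to 0, so the series diverges by the divergence test.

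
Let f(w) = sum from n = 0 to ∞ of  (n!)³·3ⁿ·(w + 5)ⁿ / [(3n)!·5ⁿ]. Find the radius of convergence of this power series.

Apply the ratio test: |a_{n+1}| / |a_n| = (n+1)³/[(3n+1)·(3n+2)·(3n+3)] · 3/5, which tends to 1/45 as n → ∞.
Convergence for |w + 5| · 1/45 < 1, i.e. |w + 5| < 45. So R = 45.

R = 45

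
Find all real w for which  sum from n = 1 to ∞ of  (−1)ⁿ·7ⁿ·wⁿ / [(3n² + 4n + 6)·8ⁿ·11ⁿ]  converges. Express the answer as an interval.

[-88/7, 88/7]

By the ratio test, |a_{n+1}/a_n| = [(3n² + 4n + 6)/(3(n+1)² + 4(n+1) + 6)] · 7/(8·11) → 7/88.
Thus R = 1/(7/88) = 88/7.
At w = 88/7: the series is dominated by a constant times Σ 1/n², which converges (p = 2 > 1).
Endpoint w = -88/7: the terms are on the order of 1/n², so the series converges absolutely by comparison with the p-series (p = 2 > 1).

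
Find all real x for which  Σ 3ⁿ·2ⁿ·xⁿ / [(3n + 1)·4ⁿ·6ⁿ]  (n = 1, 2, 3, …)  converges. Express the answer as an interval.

Apply the ratio test: |a_{n+1}| / |a_n| = [(3n + 1)/(3(n+1) + 1)] · 3·2/(4·6), which tends to 1/4 as n → ∞.
Thus R = 1/(1/4) = 4.
Endpoint x = 4: the terms are asymptotic to a nonzero constant times 1/n, so the series diverges by limit comparison with Σ 1/n.
When x = -4, convergence follows from the alternating series test (terms decrease monotonically to 0).

[-4, 4)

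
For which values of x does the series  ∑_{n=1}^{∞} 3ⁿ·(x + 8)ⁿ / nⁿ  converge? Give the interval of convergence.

(−∞, ∞)

Root test: |a_n|^(1/n) = 3/n → 0.
The limit is 0 for every x, so R = ∞.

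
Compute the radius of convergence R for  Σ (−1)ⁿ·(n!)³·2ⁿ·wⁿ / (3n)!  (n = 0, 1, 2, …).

Apply the ratio test: |a_{n+1}| / |a_n| = (n+1)³/[(3n+1)·(3n+2)·(3n+3)] · 2, which tends to 2/27 as n → ∞.
Convergence for |w| · 2/27 < 1, i.e. |w| < 27/2. So R = 27/2.

R = 27/2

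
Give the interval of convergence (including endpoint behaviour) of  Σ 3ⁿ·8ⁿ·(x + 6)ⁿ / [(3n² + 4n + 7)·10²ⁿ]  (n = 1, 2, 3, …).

Ratio test: |a_{n+1}/a_n| = [(3n² + 4n + 7)/(3(n+1)² + 4(n+1) + 7)] · 3·8/100 → 6/25 as n → ∞.
Thus R = 1/(6/25) = 25/6.
Check x = -11/6: absolute convergence follows by limit comparison with Σ 1/n².
When x = -61/6, absolute convergence follows by limit comparison with Σ 1/n².

[-61/6, -11/6]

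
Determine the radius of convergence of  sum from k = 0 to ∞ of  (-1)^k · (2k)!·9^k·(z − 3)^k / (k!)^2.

Apply the ratio test: |a_{k+1}| / |a_k| = (2k+1)·(2k+2)/(k+1)² · 9, which tends to 36 as k → ∞.
Thus R = 1/(36) = 1/36.

R = 1/36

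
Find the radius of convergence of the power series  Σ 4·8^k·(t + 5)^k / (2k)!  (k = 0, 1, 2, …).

Ratio test: |a_{k+1}/a_k| = 4/4 · 8 · 1/[(2k+1)·(2k+2)] → 0 as k → ∞.
The ratio tends to 0 regardless of t, hence R = ∞.

R = ∞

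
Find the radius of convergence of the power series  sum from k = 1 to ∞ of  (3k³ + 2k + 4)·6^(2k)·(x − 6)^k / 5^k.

R = 5/36

By the ratio test, |a_{k+1}/a_k| = [(3(k+1)³ + 2(k+1) + 4)/(3k³ + 2k + 4)] · 36/5 → 36/5.
Hence the series converges for |x − 6| < 1/(36/5) = 5/36, so the radius of convergence is 5/36.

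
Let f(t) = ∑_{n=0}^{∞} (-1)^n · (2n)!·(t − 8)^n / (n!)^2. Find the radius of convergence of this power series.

R = 1/4

By the ratio test, |a_{n+1}/a_n| = (2n+1)·(2n+2)/(n+1)² → 4.
Thus R = 1/(4) = 1/4.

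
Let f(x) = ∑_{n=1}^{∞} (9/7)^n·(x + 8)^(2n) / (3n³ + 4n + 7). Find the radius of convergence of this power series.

R = √7/3

The ratio of consecutive coefficients is [(3n³ + 4n + 7)/(3(n+1)³ + 4(n+1) + 7)] · 9/7 → 9/7.
Since the exponent of (x + 8) increases by 2 each term, convergence requires |x + 8|² < 7/9, hence R = √7/3.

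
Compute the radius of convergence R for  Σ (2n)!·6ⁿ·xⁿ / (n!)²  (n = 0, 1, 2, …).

Ratio test: |a_{n+1}/a_n| = (2n+1)·(2n+2)/(n+1)² · 6 → 24 as n → ∞.
Thus R = 1/(24) = 1/24.

R = 1/24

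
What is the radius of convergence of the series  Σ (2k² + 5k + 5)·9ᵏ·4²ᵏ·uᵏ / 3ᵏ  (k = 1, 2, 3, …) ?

Apply the ratio test: |a_{k+1}| / |a_k| = [(2(k+1)² + 5(k+1) + 5)/(2k² + 5k + 5)] · 9·16/3, which tends to 48 as k → ∞.
Thus R = 1/(48) = 1/48.

R = 1/48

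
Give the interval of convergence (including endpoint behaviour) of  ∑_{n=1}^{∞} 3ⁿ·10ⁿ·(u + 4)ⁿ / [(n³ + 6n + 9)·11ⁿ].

Apply the ratio test: |a_{n+1}| / |a_n| = [(n³ + 6n + 9)/((n+1)³ + 6(n+1) + 9)] · 3·10/11, which tends to 30/11 as n → ∞.
Thus R = 1/(30/11) = 11/30.
Check u = -109/30: absolute convergence follows by limit comparison with Σ 1/n³.
Check u = -131/30: the series is dominated by a constant times Σ 1/n³, which converges (p = 3 > 1).

[-131/30, -109/30]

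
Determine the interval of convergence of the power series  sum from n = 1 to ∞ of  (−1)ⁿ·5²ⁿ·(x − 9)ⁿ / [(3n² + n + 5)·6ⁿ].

[219/25, 231/25]

The ratio of consecutive coefficients is [(3n² + n + 5)/(3(n+1)² + (n+1) + 5)] · 25/6 → 25/6.
The series converges when 25/6 · |x − 9| < 1, giving R = 6/25.
Endpoint x = 231/25: the series is dominated by a constant times Σ 1/n², which converges (p = 2 > 1).
At x = 219/25: the series is dominated by a constant times Σ 1/n², which converges (p = 2 > 1).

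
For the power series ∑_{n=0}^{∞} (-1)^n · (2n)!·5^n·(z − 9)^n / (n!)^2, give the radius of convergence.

By the ratio test, |a_{n+1}/a_n| = (2n+1)·(2n+2)/(n+1)² · 5 → 20.
The series converges when 20 · |z − 9| < 1, giving R = 1/20.

R = 1/20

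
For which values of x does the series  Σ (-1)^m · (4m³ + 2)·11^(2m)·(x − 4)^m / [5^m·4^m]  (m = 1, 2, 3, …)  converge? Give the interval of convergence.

Apply the ratio test: |a_{m+1}| / |a_m| = [(4(m+1)³ + 2)/(4m³ + 2)] · 121/(5·4), which tends to 121/20 as m → ∞.
Convergence for |x − 4| · 121/20 < 1, i.e. |x − 4| < 20/121. So R = 20/121.
Check x = 504/121: the terms have absolute value of order m³, which does not tend to 0, so the series diverges by the divergence test.
At x = 464/121: the terms do not tend to 0, so the series diverges.

(464/121, 504/121)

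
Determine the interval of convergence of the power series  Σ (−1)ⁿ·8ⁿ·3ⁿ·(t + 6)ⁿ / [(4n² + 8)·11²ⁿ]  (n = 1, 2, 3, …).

[-265/24, -23/24]

Ratio test: |a_{n+1}/a_n| = [(4n² + 8)/(4(n+1)² + 8)] · 8·3/121 → 24/121 as n → ∞.
Thus R = 1/(24/121) = 121/24.
Check t = -23/24: the terms are on the order of 1/n², so the series converges absolutely by comparison with the p-series (p = 2 > 1).
When t = -265/24, the series is dominated by a constant times Σ 1/n², which converges (p = 2 > 1).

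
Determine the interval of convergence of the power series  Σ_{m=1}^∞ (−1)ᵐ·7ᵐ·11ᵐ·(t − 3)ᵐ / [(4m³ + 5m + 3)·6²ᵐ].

[195/77, 267/77]

Ratio test: |a_{m+1}/a_m| = [(4m³ + 5m + 3)/(4(m+1)³ + 5(m+1) + 3)] · 7·11/36 → 77/36 as m → ∞.
Thus R = 1/(77/36) = 36/77.
Check t = 267/77: the terms are on the order of 1/m³, so the series converges absolutely by comparison with the p-series (p = 3 > 1).
When t = 195/77, absolute convergence follows by limit comparison with Σ 1/m³.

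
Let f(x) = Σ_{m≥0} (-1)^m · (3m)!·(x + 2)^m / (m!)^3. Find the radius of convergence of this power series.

R = 1/27

Apply the ratio test: |a_{m+1}| / |a_m| = (3m+1)·(3m+2)·(3m+3)/(m+1)³, which tends to 27 as m → ∞.
Hence the series converges for |x + 2| < 1/(27) = 1/27, so the radius of convergence is 1/27.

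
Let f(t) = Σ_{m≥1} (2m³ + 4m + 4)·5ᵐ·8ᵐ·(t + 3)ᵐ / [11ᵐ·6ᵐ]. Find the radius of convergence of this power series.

R = 33/20

The ratio of consecutive coefficients is [(2(m+1)³ + 4(m+1) + 4)/(2m³ + 4m + 4)] · 5·8/(11·6) → 20/33.
Convergence for |t + 3| · 20/33 < 1, i.e. |t + 3| < 33/20. So R = 33/20.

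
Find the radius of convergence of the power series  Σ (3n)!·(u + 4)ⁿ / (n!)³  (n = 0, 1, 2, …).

R = 1/27

By the ratio test, |a_{n+1}/a_n| = (3n+1)·(3n+2)·(3n+3)/(n+1)³ → 27.
Hence the series converges for |u + 4| < 1/(27) = 1/27, so the radius of convergence is 1/27.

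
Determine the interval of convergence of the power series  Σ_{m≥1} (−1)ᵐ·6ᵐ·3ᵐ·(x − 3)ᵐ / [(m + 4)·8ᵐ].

By the ratio test, |a_{m+1}/a_m| = [(m + 4)/((m+1) + 4)] · 6·3/8 → 9/4.
Thus R = 1/(9/4) = 4/9.
Endpoint x = 31/9: convergence follows from the alternating series test (terms decrease monotonically to 0).
Check x = 23/9: comparison with the harmonic series Σ 1/m shows the series diverges.

(23/9, 31/9]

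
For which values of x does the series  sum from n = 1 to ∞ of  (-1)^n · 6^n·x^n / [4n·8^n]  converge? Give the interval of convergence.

The ratio of consecutive coefficients is [4n/4(n+1)] · 6/8 → 3/4.
Convergence for |x| · 3/4 < 1, i.e. |x| < 4/3. So R = 4/3.
Endpoint x = 4/3: the terms alternate in sign and decrease monotonically to 0 in absolute value (size ~ c/n), so the alternating series test gives convergence.
Endpoint x = -4/3: the terms behave like c/n; limit comparison with the harmonic series gives divergence.

(-4/3, 4/3]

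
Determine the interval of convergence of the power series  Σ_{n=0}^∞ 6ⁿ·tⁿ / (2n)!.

(−∞, ∞)

By the ratio test, |a_{n+1}/a_n| = 6 · 1/[(2n+1)·(2n+2)] → 0.
Since the limit is 0 < 1 for every t, the series converges on all of ℝ and R = ∞.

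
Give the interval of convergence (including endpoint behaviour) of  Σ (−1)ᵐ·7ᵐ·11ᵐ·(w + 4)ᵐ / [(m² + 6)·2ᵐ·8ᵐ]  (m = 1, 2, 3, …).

Ratio test: |a_{m+1}/a_m| = [(m² + 6)/((m+1)² + 6)] · 7·11/(2·8) → 77/16 as m → ∞.
The series converges when 77/16 · |w + 4| < 1, giving R = 16/77.
When w = -292/77, absolute convergence follows by limit comparison with Σ 1/m².
At w = -324/77: the series is dominated by a constant times Σ 1/m², which converges (p = 2 > 1).

[-324/77, -292/77]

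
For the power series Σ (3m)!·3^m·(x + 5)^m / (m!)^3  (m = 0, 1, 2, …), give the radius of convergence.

Ratio test: |a_{m+1}/a_m| = (3m+1)·(3m+2)·(3m+3)/(m+1)³ · 3 → 81 as m → ∞.
Convergence for |x + 5| · 81 < 1, i.e. |x + 5| < 1/81. So R = 1/81.

R = 1/81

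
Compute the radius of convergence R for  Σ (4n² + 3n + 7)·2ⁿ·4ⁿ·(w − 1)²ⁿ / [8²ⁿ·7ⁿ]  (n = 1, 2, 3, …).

R = 2√14

The ratio of consecutive coefficients is [(4(n+1)² + 3(n+1) + 7)/(4n² + 3n + 7)] · 2·4/(64·7) → 1/56.
Since the exponent of (w − 1) increases by 2 each term, convergence requires |w − 1|² < 56, hence R = 2√14.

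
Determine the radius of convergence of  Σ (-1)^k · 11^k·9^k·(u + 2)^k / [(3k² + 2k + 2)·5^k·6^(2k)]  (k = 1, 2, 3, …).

Ratio test: |a_{k+1}/a_k| = [(3k² + 2k + 2)/(3(k+1)² + 2(k+1) + 2)] · 11·9/(5·36) → 11/20 as k → ∞.
Hence the series converges for |u + 2| < 1/(11/20) = 20/11, so the radius of convergence is 20/11.

R = 20/11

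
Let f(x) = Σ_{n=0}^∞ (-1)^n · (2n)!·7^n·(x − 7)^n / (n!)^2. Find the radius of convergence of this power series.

R = 1/28

Ratio test: |a_{n+1}/a_n| = (2n+1)·(2n+2)/(n+1)² · 7 → 28 as n → ∞.
Convergence for |x − 7| · 28 < 1, i.e. |x − 7| < 1/28. So R = 1/28.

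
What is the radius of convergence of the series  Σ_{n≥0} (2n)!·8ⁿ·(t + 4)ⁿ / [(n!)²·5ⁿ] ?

R = 5/32

The ratio of consecutive coefficients is (2n+1)·(2n+2)/(n+1)² · 8/5 → 32/5.
Convergence for |t + 4| · 32/5 < 1, i.e. |t + 4| < 5/32. So R = 5/32.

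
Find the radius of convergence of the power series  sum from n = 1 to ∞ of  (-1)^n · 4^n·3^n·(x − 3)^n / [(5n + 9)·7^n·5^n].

Apply the ratio test: |a_{n+1}| / |a_n| = [(5n + 9)/(5(n+1) + 9)] · 4·3/(7·5), which tends to 12/35 as n → ∞.
Thus R = 1/(12/35) = 35/12.

R = 35/12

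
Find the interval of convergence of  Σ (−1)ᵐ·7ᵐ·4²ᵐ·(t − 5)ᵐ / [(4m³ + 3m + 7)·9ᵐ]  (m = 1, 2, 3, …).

The ratio of consecutive coefficients is [(4m³ + 3m + 7)/(4(m+1)³ + 3(m+1) + 7)] · 7·16/9 → 112/9.
Convergence for |t − 5| · 112/9 < 1, i.e. |t − 5| < 9/112. So R = 9/112.
At t = 569/112: the terms are on the order of 1/m³, so the series converges absolutely by comparison with the p-series (p = 3 > 1).
At t = 551/112: the terms are on the order of 1/m³, so the series converges absolutely by comparison with the p-series (p = 3 > 1).

[551/112, 569/112]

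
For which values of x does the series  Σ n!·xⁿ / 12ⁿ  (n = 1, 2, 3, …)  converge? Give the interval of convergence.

{0}

The ratio of consecutive coefficients is (n+1) · 1/12 → ∞.
Since the ratio → ∞, the series diverges for every x ≠ 0, and R = 0.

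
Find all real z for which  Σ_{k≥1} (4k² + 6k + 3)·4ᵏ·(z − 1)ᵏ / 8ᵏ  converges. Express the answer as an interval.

(-1, 3)

By the ratio test, |a_{k+1}/a_k| = [(4(k+1)² + 6(k+1) + 3)/(4k² + 6k + 3)] · 4/8 → 1/2.
Convergence for |z − 1| · 1/2 < 1, i.e. |z − 1| < 2. So R = 2.
When z = 3, the terms do not tend to 0, so the series diverges.
Check z = -1: the terms do not tend to 0, so the series diverges.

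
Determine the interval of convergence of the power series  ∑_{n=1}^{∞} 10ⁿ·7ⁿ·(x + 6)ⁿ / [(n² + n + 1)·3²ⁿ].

The ratio of consecutive coefficients is [(n² + n + 1)/((n+1)² + (n+1) + 1)] · 10·7/9 → 70/9.
Thus R = 1/(70/9) = 9/70.
Check x = -411/70: absolute convergence follows by limit comparison with Σ 1/n².
When x = -429/70, the series is dominated by a constant times Σ 1/n², which converges (p = 2 > 1).

[-429/70, -411/70]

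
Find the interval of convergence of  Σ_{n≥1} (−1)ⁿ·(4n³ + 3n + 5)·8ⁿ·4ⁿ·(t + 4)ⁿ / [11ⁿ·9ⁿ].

By the ratio test, |a_{n+1}/a_n| = [(4(n+1)³ + 3(n+1) + 5)/(4n³ + 3n + 5)] · 8·4/(11·9) → 32/99.
Convergence for |t + 4| · 32/99 < 1, i.e. |t + 4| < 99/32. So R = 99/32.
At t = -29/32: the terms have absolute value of order n³, which does not tend to 0, so the series diverges by the divergence test.
Check t = -227/32: the n-th term does not approach 0; divergence by the term test.

(-227/32, -29/32)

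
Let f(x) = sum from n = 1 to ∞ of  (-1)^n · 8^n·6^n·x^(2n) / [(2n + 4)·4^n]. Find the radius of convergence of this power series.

R = √3/6

By the ratio test, |a_{n+1}/a_n| = [(2n + 4)/(2(n+1) + 4)] · 8·6/4 → 12.
Since the exponent of x increases by 2 each term, convergence requires |x|² < 1/12, hence R = √3/6.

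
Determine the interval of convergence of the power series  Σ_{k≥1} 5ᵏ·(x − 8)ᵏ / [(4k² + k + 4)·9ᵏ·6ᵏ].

The ratio of consecutive coefficients is [(4k² + k + 4)/(4(k+1)² + (k+1) + 4)] · 5/(9·6) → 5/54.
The series converges when 5/54 · |x − 8| < 1, giving R = 54/5.
When x = 94/5, the series is dominated by a constant times Σ 1/k², which converges (p = 2 > 1).
At x = -14/5: the terms are on the order of 1/k², so the series converges absolutely by comparison with the p-series (p = 2 > 1).

[-14/5, 94/5]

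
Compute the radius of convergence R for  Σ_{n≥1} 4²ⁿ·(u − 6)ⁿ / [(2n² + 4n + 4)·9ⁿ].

Apply the ratio test: |a_{n+1}| / |a_n| = [(2n² + 4n + 4)/(2(n+1)² + 4(n+1) + 4)] · 16/9, which tends to 16/9 as n → ∞.
Thus R = 1/(16/9) = 9/16.

R = 9/16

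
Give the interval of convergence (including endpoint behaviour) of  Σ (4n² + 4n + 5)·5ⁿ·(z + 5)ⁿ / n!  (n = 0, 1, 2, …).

(−∞, ∞)

The ratio of consecutive coefficients is (4(n+1)² + 4(n+1) + 5)/(4n² + 4n + 5) · 5 · 1/(n+1) → 0.
Since the limit is 0 < 1 for every z, the series converges on all of ℝ and R = ∞.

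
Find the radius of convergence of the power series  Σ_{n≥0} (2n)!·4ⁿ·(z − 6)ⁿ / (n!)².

R = 1/16

Apply the ratio test: |a_{n+1}| / |a_n| = (2n+1)·(2n+2)/(n+1)² · 4, which tends to 16 as n → ∞.
Hence the series converges for |z − 6| < 1/(16) = 1/16, so the radius of convergence is 1/16.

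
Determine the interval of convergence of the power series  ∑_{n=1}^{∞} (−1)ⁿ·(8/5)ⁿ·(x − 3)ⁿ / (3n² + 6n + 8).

Ratio test: |a_{n+1}/a_n| = [(3n² + 6n + 8)/(3(n+1)² + 6(n+1) + 8)] · 8/5 → 8/5 as n → ∞.
Hence the series converges for |x − 3| < 1/(8/5) = 5/8, so the radius of convergence is 5/8.
Check x = 29/8: absolute convergence follows by limit comparison with Σ 1/n².
Endpoint x = 19/8: the series is dominated by a constant times Σ 1/n², which converges (p = 2 > 1).

[19/8, 29/8]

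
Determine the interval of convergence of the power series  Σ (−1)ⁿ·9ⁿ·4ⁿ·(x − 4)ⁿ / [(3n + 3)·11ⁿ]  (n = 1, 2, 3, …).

(133/36, 155/36]

Apply the ratio test: |a_{n+1}| / |a_n| = [(3n + 3)/(3(n+1) + 3)] · 9·4/11, which tends to 36/11 as n → ∞.
Convergence for |x − 4| · 36/11 < 1, i.e. |x − 4| < 11/36. So R = 11/36.
Check x = 155/36: convergence follows from the alternating series test (terms decrease monotonically to 0).
At x = 133/36: comparison with the harmonic series Σ 1/n shows the series diverges.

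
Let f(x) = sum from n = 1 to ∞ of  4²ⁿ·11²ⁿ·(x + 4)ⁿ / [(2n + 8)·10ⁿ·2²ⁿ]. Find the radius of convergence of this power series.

R = 5/242

By the ratio test, |a_{n+1}/a_n| = [(2n + 8)/(2(n+1) + 8)] · 16·121/(10·4) → 242/5.
Thus R = 1/(242/5) = 5/242.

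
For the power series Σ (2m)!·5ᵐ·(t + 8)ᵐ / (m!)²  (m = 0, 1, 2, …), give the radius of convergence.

R = 1/20

Apply the ratio test: |a_{m+1}| / |a_m| = (2m+1)·(2m+2)/(m+1)² · 5, which tends to 20 as m → ∞.
Convergence for |t + 8| · 20 < 1, i.e. |t + 8| < 1/20. So R = 1/20.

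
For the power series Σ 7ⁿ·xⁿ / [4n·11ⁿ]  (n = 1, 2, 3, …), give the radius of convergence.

Ratio test: |a_{n+1}/a_n| = [4n/4(n+1)] · 7/11 → 7/11 as n → ∞.
Thus R = 1/(7/11) = 11/7.

R = 11/7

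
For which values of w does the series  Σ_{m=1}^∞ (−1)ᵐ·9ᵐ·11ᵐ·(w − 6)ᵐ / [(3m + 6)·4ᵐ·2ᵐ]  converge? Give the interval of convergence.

(586/99, 602/99]

The ratio of consecutive coefficients is [(3m + 6)/(3(m+1) + 6)] · 9·11/(4·2) → 99/8.
Hence the series converges for |w − 6| < 1/(99/8) = 8/99, so the radius of convergence is 8/99.
Check w = 602/99: the terms alternate in sign and decrease monotonically to 0 in absolute value (size ~ c/m), so the alternating series test gives convergence.
When w = 586/99, the terms are asymptotic to a nonzero constant times 1/m, so the series diverges by limit comparison with Σ 1/m.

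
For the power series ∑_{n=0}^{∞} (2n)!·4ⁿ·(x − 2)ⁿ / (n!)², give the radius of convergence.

R = 1/16

Ratio test: |a_{n+1}/a_n| = (2n+1)·(2n+2)/(n+1)² · 4 → 16 as n → ∞.
Thus R = 1/(16) = 1/16.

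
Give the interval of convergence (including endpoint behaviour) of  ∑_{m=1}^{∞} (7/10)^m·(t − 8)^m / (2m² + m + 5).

Ratio test: |a_{m+1}/a_m| = [(2m² + m + 5)/(2(m+1)² + (m+1) + 5)] · 7/10 → 7/10 as m → ∞.
Convergence for |t − 8| · 7/10 < 1, i.e. |t − 8| < 10/7. So R = 10/7.
At t = 66/7: the terms are on the order of 1/m², so the series converges absolutely by comparison with the p-series (p = 2 > 1).
At t = 46/7: the series is dominated by a constant times Σ 1/m², which converges (p = 2 > 1).

[46/7, 66/7]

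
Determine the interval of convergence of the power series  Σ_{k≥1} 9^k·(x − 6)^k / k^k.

(−∞, ∞)

Root test: |a_k|^(1/k) = 9/k → 0.
Since the k-th root of |a_k| tends to 0, the series converges for all real x; R = ∞.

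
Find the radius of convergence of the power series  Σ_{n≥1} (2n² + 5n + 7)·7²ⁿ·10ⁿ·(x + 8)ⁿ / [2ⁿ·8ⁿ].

R = 8/245

Apply the ratio test: |a_{n+1}| / |a_n| = [(2(n+1)² + 5(n+1) + 7)/(2n² + 5n + 7)] · 49·10/(2·8), which tends to 245/8 as n → ∞.
Thus R = 1/(245/8) = 8/245.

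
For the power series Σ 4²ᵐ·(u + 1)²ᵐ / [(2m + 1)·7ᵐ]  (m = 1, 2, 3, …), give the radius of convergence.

The ratio of consecutive coefficients is [(2m + 1)/(2(m+1) + 1)] · 16/7 → 16/7.
Since the exponent of (u + 1) increases by 2 each term, convergence requires |u + 1|² < 7/16, hence R = √7/4.

R = √7/4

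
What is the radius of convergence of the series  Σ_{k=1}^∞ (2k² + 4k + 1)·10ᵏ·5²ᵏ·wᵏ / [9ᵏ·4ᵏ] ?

The ratio of consecutive coefficients is [(2(k+1)² + 4(k+1) + 1)/(2k² + 4k + 1)] · 10·25/(9·4) → 125/18.
The series converges when 125/18 · |w| < 1, giving R = 18/125.

R = 18/125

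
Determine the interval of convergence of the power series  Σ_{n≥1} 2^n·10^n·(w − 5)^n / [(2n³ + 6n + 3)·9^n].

By the ratio test, |a_{n+1}/a_n| = [(2n³ + 6n + 3)/(2(n+1)³ + 6(n+1) + 3)] · 2·10/9 → 20/9.
Thus R = 1/(20/9) = 9/20.
Check w = 109/20: the series is dominated by a constant times Σ 1/n³, which converges (p = 3 > 1).
Check w = 91/20: the terms are on the order of 1/n³, so the series converges absolutely by comparison with the p-series (p = 3 > 1).

[91/20, 109/20]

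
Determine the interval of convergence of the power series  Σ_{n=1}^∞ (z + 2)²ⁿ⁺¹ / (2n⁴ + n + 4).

Apply the ratio test: |a_{n+1}| / |a_n| = (2n⁴ + n + 4)/(2(n+1)⁴ + (n+1) + 4), which tends to 1 as n → ∞.
Since the exponent of (z + 2) increases by 2 each term, convergence requires |z + 2|² < 1, hence R = 1.
At z = -1: the series is dominated by a constant times Σ 1/n⁴, which converges (p = 4 > 1).
Check z = -3: the terms are on the order of 1/n⁴, so the series converges absolutely by comparison with the p-series (p = 4 > 1).

[-3, -1]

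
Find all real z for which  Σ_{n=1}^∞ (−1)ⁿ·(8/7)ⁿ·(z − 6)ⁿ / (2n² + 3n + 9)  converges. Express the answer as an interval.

Ratio test: |a_{n+1}/a_n| = [(2n² + 3n + 9)/(2(n+1)² + 3(n+1) + 9)] · 8/7 → 8/7 as n → ∞.
Hence the series converges for |z − 6| < 1/(8/7) = 7/8, so the radius of convergence is 7/8.
At z = 55/8: absolute convergence follows by limit comparison with Σ 1/n².
Endpoint z = 41/8: the terms are on the order of 1/n², so the series converges absolutely by comparison with the p-series (p = 2 > 1).

[41/8, 55/8]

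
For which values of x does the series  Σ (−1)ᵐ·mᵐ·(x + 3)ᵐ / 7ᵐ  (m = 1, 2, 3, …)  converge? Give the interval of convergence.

Applying the root test, |a_m|^(1/m) = m/7 → ∞.
Since the m-th root of |a_m| is unbounded, the series converges only at x = -3; R = 0.

{-3}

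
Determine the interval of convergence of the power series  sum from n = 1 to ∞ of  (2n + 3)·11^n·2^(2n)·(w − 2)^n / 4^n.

The ratio of consecutive coefficients is [(2(n+1) + 3)/(2n + 3)] · 11·4/4 → 11.
Convergence for |w − 2| · 11 < 1, i.e. |w − 2| < 1/11. So R = 1/11.
When w = 23/11, the n-th term does not approach 0; divergence by the term test.
At w = 21/11: the terms do not tend to 0, so the series diverges.

(21/11, 23/11)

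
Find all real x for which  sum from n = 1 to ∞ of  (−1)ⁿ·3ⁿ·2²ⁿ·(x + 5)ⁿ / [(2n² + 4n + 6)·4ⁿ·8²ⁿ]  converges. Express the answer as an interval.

The ratio of consecutive coefficients is [(2n² + 4n + 6)/(2(n+1)² + 4(n+1) + 6)] · 3·4/(4·64) → 3/64.
Thus R = 1/(3/64) = 64/3.
Endpoint x = 49/3: the terms are on the order of 1/n², so the series converges absolutely by comparison with the p-series (p = 2 > 1).
Check x = -79/3: absolute convergence follows by limit comparison with Σ 1/n².

[-79/3, 49/3]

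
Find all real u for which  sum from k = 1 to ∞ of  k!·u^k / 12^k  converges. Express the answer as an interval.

Apply the ratio test: |a_{k+1}| / |a_k| = (k+1) · 1/12, which tends to ∞ as k → ∞.
The terms grow without bound for any u ≠ 0, so R = 0 (convergence only at u = 0).

{0}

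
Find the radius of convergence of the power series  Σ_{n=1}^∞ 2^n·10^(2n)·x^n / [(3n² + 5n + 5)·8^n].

R = 1/25

By the ratio test, |a_{n+1}/a_n| = [(3n² + 5n + 5)/(3(n+1)² + 5(n+1) + 5)] · 2·100/8 → 25.
Convergence for |x| · 25 < 1, i.e. |x| < 1/25. So R = 1/25.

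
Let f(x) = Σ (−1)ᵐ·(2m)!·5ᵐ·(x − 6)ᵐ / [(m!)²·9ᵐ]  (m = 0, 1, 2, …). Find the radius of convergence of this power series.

Apply the ratio test: |a_{m+1}| / |a_m| = (2m+1)·(2m+2)/(m+1)² · 5/9, which tends to 20/9 as m → ∞.
Thus R = 1/(20/9) = 9/20.

R = 9/20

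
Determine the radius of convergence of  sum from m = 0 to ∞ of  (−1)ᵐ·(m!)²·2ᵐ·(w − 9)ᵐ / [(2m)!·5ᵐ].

R = 10

The ratio of consecutive coefficients is (m+1)²/[(2m+1)·(2m+2)] · 2/5 → 1/10.
Convergence for |w − 9| · 1/10 < 1, i.e. |w − 9| < 10. So R = 10.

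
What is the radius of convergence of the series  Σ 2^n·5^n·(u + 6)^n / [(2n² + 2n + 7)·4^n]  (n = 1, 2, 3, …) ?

The ratio of consecutive coefficients is [(2n² + 2n + 7)/(2(n+1)² + 2(n+1) + 7)] · 2·5/4 → 5/2.
Hence the series converges for |u + 6| < 1/(5/2) = 2/5, so the radius of convergence is 2/5.

R = 2/5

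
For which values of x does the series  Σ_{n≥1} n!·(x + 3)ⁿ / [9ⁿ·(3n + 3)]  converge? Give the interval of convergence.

By the ratio test, |a_{n+1}/a_n| = (n+1) · 1/9 · (3n + 3)/(3(n+1) + 3) → ∞.
The ratio grows without bound, so the series diverges whenever (x + 3) ≠ 0; it converges only at x = -3. R = 0.

{-3}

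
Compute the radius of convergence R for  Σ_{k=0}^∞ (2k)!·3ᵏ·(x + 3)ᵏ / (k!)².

R = 1/12

Apply the ratio test: |a_{k+1}| / |a_k| = (2k+1)·(2k+2)/(k+1)² · 3, which tends to 12 as k → ∞.
The series converges when 12 · |x + 3| < 1, giving R = 1/12.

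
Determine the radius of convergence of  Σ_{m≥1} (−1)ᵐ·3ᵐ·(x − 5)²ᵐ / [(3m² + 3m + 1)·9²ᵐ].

The ratio of consecutive coefficients is [(3m² + 3m + 1)/(3(m+1)² + 3(m+1) + 1)] · 3/81 → 1/27.
Writing y = (x − 5)², the series in y has radius 27, so |x − 5| < √(27) and R = 3√3.

R = 3√3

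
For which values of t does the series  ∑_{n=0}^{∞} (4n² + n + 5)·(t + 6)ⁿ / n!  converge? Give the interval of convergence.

(−∞, ∞)

Ratio test: |a_{n+1}/a_n| = (4(n+1)² + (n+1) + 5)/(4n² + n + 5) · 1/(n+1) → 0 as n → ∞.
The ratio tends to 0 regardless of t, hence R = ∞.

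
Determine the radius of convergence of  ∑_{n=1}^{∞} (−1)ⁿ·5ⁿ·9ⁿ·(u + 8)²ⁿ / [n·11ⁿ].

By the ratio test, |a_{n+1}/a_n| = [n/(n+1)] · 5·9/11 → 45/11.
Writing y = (u + 8)², the series in y has radius 11/45, so |u + 8| < √(11/45) and R = √55/15.

R = √55/15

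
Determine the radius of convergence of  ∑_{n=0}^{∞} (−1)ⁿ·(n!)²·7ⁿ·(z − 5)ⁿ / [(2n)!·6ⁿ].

Ratio test: |a_{n+1}/a_n| = (n+1)²/[(2n+1)·(2n+2)] · 7/6 → 7/24 as n → ∞.
Hence the series converges for |z − 5| < 1/(7/24) = 24/7, so the radius of convergence is 24/7.

R = 24/7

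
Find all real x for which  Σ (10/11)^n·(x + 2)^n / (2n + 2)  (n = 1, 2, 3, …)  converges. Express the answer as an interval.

The ratio of consecutive coefficients is [(2n + 2)/(2(n+1) + 2)] · 10/11 → 10/11.
Convergence for |x + 2| · 10/11 < 1, i.e. |x + 2| < 11/10. So R = 11/10.
When x = -9/10, comparison with the harmonic series Σ 1/n shows the series diverges.
When x = -31/10, an alternating series whose terms decrease to 0 in absolute value, so it converges by the Leibniz criterion.

[-31/10, -9/10)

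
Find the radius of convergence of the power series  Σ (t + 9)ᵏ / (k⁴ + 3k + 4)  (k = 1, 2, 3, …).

The ratio of consecutive coefficients is (k⁴ + 3k + 4)/((k+1)⁴ + 3(k+1) + 4) → 1.
So the series converges when |t + 9| < 1 and diverges when |t + 9| > 1; R = 1.

R = 1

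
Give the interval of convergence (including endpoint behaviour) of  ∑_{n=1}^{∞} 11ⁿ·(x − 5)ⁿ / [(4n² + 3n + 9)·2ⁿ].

By the ratio test, |a_{n+1}/a_n| = [(4n² + 3n + 9)/(4(n+1)² + 3(n+1) + 9)] · 11/2 → 11/2.
Hence the series converges for |x − 5| < 1/(11/2) = 2/11, so the radius of convergence is 2/11.
Endpoint x = 57/11: absolute convergence follows by limit comparison with Σ 1/n².
Check x = 53/11: the terms are on the order of 1/n², so the series converges absolutely by comparison with the p-series (p = 2 > 1).

[53/11, 57/11]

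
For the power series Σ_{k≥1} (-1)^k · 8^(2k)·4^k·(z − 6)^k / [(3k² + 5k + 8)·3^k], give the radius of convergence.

R = 3/256

By the ratio test, |a_{k+1}/a_k| = [(3k² + 5k + 8)/(3(k+1)² + 5(k+1) + 8)] · 64·4/3 → 256/3.
Convergence for |z − 6| · 256/3 < 1, i.e. |z − 6| < 3/256. So R = 3/256.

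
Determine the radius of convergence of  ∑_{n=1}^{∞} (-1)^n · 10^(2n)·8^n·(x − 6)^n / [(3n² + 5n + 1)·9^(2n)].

The ratio of consecutive coefficients is [(3n² + 5n + 1)/(3(n+1)² + 5(n+1) + 1)] · 100·8/81 → 800/81.
Thus R = 1/(800/81) = 81/800.

R = 81/800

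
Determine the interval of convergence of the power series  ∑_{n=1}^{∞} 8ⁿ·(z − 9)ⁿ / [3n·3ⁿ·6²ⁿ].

Apply the ratio test: |a_{n+1}| / |a_n| = [3n/3(n+1)] · 8/(3·36), which tends to 2/27 as n → ∞.
Thus R = 1/(2/27) = 27/2.
Check z = 45/2: the terms behave like c/n; limit comparison with the harmonic series gives divergence.
Endpoint z = -9/2: convergence follows from the alternating series test (terms decrease monotonically to 0).

[-9/2, 45/2)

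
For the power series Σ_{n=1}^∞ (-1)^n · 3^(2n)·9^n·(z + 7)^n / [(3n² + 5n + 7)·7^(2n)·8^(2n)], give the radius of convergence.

By the ratio test, |a_{n+1}/a_n| = [(3n² + 5n + 7)/(3(n+1)² + 5(n+1) + 7)] · 9·9/(49·64) → 81/3136.
The series converges when 81/3136 · |z + 7| < 1, giving R = 3136/81.

R = 3136/81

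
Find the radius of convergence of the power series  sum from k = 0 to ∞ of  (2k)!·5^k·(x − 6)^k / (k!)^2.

Apply the ratio test: |a_{k+1}| / |a_k| = (2k+1)·(2k+2)/(k+1)² · 5, which tends to 20 as k → ∞.
The series converges when 20 · |x − 6| < 1, giving R = 1/20.

R = 1/20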